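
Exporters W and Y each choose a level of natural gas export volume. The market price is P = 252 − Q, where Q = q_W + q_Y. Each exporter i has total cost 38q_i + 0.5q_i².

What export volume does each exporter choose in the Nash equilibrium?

53.5

Exporter W's profit: π = q_W(252 − (q_W + q_Y)) − 38q_W − 0.5q_W².
∂π/∂q_W = 214 − 3q_W − q_Y = 0, so q_W = 214/3 − (1/3)q_Y.
By symmetry q_Y = q_W; substituting into the reaction function, (4/3)q_W = 214/3 and q_W = 53.5.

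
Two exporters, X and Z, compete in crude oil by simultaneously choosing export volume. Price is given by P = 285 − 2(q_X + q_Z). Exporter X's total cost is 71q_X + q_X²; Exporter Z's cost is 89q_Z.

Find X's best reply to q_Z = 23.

Exporter X's profit: π = q_X(285 − 2(q_X + q_Z)) − 71q_X − q_X².
∂π/∂q_X = 214 − 6q_X − 2q_Z = 0, so q_X = 107/3 − (1/3)q_Z.
At q_Z = 23: q_X = 107/3 − (1/3)·23 = 28.

28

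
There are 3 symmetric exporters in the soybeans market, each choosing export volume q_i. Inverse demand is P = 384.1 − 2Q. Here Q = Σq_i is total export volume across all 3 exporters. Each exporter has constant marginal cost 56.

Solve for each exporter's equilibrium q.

A representative exporter's profit is π_i = q_i(384.1 − 2Q) − 56q_i, with Q = q_i + Σ_{j≠i} q_j.
First-order condition: 328.1 − 4q_i − 2Σ_{j≠i} q_j = 0.
With identical exporters, set every q_j = q: then 328.1 − 4q − 4q = 0, i.e. q = 328.1/8 = 41.0125.

41.0125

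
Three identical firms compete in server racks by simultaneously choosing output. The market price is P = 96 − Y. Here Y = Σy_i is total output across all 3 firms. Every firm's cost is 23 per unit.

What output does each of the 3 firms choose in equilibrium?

18.25

A representative firm's profit is π_i = y_i(96 − Y) − 23y_i, with Y = y_i + Σ_{j≠i} y_j.
First-order condition: 73 − 2y_i − Σ_{j≠i} y_j = 0.
In a symmetric equilibrium every firm chooses the same y, so Σ_{j≠i} y_j = 2y. The condition becomes 73 − 4y = 0, giving y = 73/4 = 18.25.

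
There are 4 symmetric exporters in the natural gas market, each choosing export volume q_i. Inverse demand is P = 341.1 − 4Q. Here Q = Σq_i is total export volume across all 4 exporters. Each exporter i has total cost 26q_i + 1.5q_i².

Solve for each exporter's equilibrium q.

13.7

A representative exporter's profit is π_i = q_i(341.1 − 4Q) − 26q_i − 1.5q_i², with Q = q_i + Σ_{j≠i} q_j.
First-order condition: 315.1 − 11q_i − 4Σ_{j≠i} q_j = 0.
Imposing symmetry (q_j = q for all j) turns Σ_{j≠i} q_j into 3q, so 315.1 = 23q and q = 13.7.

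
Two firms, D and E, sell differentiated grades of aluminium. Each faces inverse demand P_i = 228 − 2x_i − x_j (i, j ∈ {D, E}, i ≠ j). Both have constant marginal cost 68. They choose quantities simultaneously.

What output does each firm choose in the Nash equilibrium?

32

Firm D's profit: π = x_D(228 − 2x_D − x_E) − 68x_D.
∂π/∂x_D = 160 − 4x_D − x_E = 0 ⇒ x_D = 40 − 0.25x_E.
Setting x_D = x_E in the reaction function: x_D = 40 − 0.25x_D, so x_D = 40 / 1.25 = 32.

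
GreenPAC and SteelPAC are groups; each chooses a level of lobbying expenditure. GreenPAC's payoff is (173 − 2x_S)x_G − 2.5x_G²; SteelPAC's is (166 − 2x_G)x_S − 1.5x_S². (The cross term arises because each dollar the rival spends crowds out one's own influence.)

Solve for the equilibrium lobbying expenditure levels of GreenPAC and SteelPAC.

17, 44

Expanding GreenPAC's payoff: 173x_G − 2x_Sx_G − 2.5x_G².
∂π/∂x_G = 173 − 2x_S − 5x_G = 0, so x_G = 34.6 − 0.4x_S.
Likewise for SteelPAC: x_S = 166/3 − (2/3)x_G.
Substituting the second reaction function into the first: x_G = 34.6 − 0.4(166/3 − (2/3)x_G), which gives (11/15)x_G = 187/15 ⇒ x_G = 17.
Then x_S = 166/3 − (2/3)·17 = 44.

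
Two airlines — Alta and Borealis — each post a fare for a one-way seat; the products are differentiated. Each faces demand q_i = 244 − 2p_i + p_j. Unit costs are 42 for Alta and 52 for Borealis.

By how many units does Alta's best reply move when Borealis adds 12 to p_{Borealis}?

3

Alta's profit: π = (p_{Alta} − 42)(244 − 2p_{Alta} + p_{Borealis}).
∂π/∂p_{Alta} = 328 − 4p_{Alta} + p_{Borealis} = 0 ⇒ p_{Alta} = 82 + 0.25p_{Borealis}.
The reaction-function slope is 0.25, so a 12-unit rise in p_{Borealis} moves p_{Alta} by 0.25 × 12 = 3. Alta's best response rises — the actions are strategic complements.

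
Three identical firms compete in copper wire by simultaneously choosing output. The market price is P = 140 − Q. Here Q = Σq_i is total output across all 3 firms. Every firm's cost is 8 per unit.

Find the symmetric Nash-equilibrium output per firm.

A representative firm's profit is π_i = q_i(140 − Q) − 8q_i, with Q = q_i + Σ_{j≠i} q_j.
First-order condition: 132 − 2q_i − Σ_{j≠i} q_j = 0.
In a symmetric equilibrium every firm chooses the same q, so Σ_{j≠i} q_j = 2q. The condition becomes 132 − 4q = 0, giving q = 132/4 = 33.

33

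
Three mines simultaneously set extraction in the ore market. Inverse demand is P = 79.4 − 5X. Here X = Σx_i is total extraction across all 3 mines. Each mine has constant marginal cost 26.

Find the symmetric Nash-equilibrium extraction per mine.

2.67

A representative mine's profit is π_i = x_i(79.4 − 5X) − 26x_i, with X = x_i + Σ_{j≠i} x_j.
First-order condition: 53.4 − 10x_i − 5Σ_{j≠i} x_j = 0.
Imposing symmetry (x_j = x for all j) turns Σ_{j≠i} x_j into 2x, so 53.4 = 20x and x = 2.67.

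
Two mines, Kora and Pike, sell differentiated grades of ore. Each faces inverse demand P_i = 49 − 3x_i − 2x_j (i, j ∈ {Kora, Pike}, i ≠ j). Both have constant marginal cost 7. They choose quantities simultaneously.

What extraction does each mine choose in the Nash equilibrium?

5.25

Mine Kora's profit: π = x_{Kora}(49 − 3x_{Kora} − 2x_{Pike}) − 7x_{Kora}.
∂π/∂x_{Kora} = 42 − 6x_{Kora} − 2x_{Pike} = 0 ⇒ x_{Kora} = 7 − (1/3)x_{Pike}.
The game is symmetric, so in equilibrium x_{Pike} = x_{Kora}: the reaction function gives (4/3)x_{Kora} = 7, hence x_{Kora} = 5.25.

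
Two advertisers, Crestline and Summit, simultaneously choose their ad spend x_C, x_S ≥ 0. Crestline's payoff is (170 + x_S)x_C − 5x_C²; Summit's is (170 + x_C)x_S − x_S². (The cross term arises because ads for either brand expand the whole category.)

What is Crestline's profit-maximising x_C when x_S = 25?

Expanding Crestline's payoff: 170x_C + x_Sx_C − 5x_C².
∂π/∂x_C = 170 + x_S − 10x_C = 0, so x_C = 17 + 0.1x_S.
At x_S = 25: x_C = 17 + 0.1·25 = 19.5.

19.5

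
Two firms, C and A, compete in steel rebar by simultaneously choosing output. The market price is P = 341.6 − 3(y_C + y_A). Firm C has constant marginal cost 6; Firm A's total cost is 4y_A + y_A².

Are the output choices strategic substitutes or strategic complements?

Firm C's profit: π = y_C(341.6 − 3(y_C + y_A)) − 6y_C.
∂π/∂y_C = 335.6 − 6y_C − 3y_A = 0, so y_C = 839/15 − 0.5y_A.
The best-response slope dy_C/dy_A = −0.5 < 0: the reaction function is downward-sloping, so the choices are strategic substitutes.

strategic substitutes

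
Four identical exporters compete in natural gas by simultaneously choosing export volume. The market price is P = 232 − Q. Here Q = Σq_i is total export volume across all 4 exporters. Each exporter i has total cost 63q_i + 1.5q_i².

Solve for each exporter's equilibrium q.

A representative exporter's profit is π_i = q_i(232 − Q) − 63q_i − 1.5q_i², with Q = q_i + Σ_{j≠i} q_j.
First-order condition: 169 − 5q_i − Σ_{j≠i} q_j = 0.
Imposing symmetry (q_j = q for all j) turns Σ_{j≠i} q_j into 3q, so 169 = 8q and q = 21.125.

21.125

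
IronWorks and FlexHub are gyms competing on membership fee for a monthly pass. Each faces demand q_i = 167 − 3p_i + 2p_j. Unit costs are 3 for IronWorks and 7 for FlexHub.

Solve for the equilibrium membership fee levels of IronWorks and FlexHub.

IronWorks's profit: π = (p_{IronWorks} − 3)(167 − 3p_{IronWorks} + 2p_{FlexHub}).
∂π/∂p_{IronWorks} = 176 − 6p_{IronWorks} + 2p_{FlexHub} = 0 ⇒ p_{IronWorks} = 88/3 + (1/3)p_{FlexHub}.
Similarly p_{FlexHub} = 94/3 + (1/3)p_{IronWorks}.
Plugging p_{FlexHub} into IronWorks's best response: p_{IronWorks} = 88/3 + (1/3)(94/3 + (1/3)p_{IronWorks}) ⇒ (8/9)p_{IronWorks} = 358/9, so p_{IronWorks} = 44.75.
Then p_{FlexHub} = 94/3 + (1/3)·44.75 = 46.25.

44.75, 46.25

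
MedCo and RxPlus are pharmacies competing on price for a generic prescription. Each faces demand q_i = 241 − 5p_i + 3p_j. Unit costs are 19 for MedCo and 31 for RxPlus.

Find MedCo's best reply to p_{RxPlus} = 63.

52.5

MedCo's profit: π = (p_{MedCo} − 19)(241 − 5p_{MedCo} + 3p_{RxPlus}).
∂π/∂p_{MedCo} = 336 − 10p_{MedCo} + 3p_{RxPlus} = 0 ⇒ p_{MedCo} = 33.6 + 0.3p_{RxPlus}.
At p_{RxPlus} = 63: p_{MedCo} = 33.6 + 0.3·63 = 52.5.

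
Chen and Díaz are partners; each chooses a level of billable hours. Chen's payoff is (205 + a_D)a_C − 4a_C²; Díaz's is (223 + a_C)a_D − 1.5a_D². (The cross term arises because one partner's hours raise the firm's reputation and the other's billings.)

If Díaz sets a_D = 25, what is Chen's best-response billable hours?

Expanding Chen's payoff: 205a_C + a_Da_C − 4a_C².
∂π/∂a_C = 205 + a_D − 8a_C = 0, so a_C = 25.625 + 0.125a_D.
At a_D = 25: a_C = 25.625 + 0.125·25 = 28.75.

28.75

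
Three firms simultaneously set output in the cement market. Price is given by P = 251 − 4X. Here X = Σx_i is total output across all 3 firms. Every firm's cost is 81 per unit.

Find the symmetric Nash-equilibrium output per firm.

10.625

A representative firm's profit is π_i = x_i(251 − 4X) − 81x_i, with X = x_i + Σ_{j≠i} x_j.
First-order condition: 170 − 8x_i − 4Σ_{j≠i} x_j = 0.
Imposing symmetry (x_j = x for all j) turns Σ_{j≠i} x_j into 2x, so 170 = 16x and x = 10.625.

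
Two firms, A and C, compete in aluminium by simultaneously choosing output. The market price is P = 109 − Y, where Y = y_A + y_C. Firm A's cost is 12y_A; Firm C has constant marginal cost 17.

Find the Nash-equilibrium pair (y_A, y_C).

34, 29

Firm A's profit: π = y_A(109 − (y_A + y_C)) − 12y_A.
∂π/∂y_A = 97 − 2y_A − y_C = 0, so y_A = 48.5 − 0.5y_C.
By the same steps for C: y_C = 46 − 0.5y_A.
Substituting the second reaction function into the first: y_A = 48.5 − 0.5(46 − 0.5y_A), which gives 0.75y_A = 25.5 ⇒ y_A = 34.
Then y_C = 46 − 0.5·34 = 29.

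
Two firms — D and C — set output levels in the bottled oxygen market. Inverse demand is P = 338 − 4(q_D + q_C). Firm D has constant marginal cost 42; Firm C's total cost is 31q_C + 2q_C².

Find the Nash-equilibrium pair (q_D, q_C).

Firm D's profit: π = q_D(338 − 4(q_D + q_C)) − 42q_D.
∂π/∂q_D = 296 − 8q_D − 4q_C = 0, so q_D = 37 − 0.5q_C.
For C: ∂π/∂q_C = 307 − 12q_C − 4q_D = 0 ⇒ q_C = 307/12 − (1/3)q_D.
Solving the two reaction functions simultaneously: (1 − (−0.5)(−1/3))q_D = 37 − 0.5·(307/12), so (5/6)q_D = 581/24 and q_D = 29.05.
Then q_C = 307/12 − (1/3)·29.05 = 15.9.

29.05, 15.9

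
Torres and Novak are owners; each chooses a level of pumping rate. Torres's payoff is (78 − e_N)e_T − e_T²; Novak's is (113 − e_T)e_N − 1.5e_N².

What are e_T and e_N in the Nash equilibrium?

Expanding Torres's payoff: 78e_T − e_Ne_T − e_T².
∂π/∂e_T = 78 − e_N − 2e_T = 0, so e_T = 39 − 0.5e_N.
Likewise for Novak: e_N = 113/3 − (1/3)e_T.
Solving the two reaction functions simultaneously: (1 − (−0.5)(−1/3))e_T = 39 − 0.5·(113/3), so (5/6)e_T = 121/6 and e_T = 24.2.
Then e_N = 113/3 − (1/3)·24.2 = 29.6.

24.2, 29.6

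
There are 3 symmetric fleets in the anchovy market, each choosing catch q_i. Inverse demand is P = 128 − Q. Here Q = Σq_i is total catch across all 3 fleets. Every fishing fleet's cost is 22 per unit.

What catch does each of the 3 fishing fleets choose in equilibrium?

26.5

A representative fishing fleet's profit is π_i = q_i(128 − Q) − 22q_i, with Q = q_i + Σ_{j≠i} q_j.
First-order condition: 106 − 2q_i − Σ_{j≠i} q_j = 0.
With identical fishing fleets, set every q_j = q: then 106 − 2q − 2q = 0, i.e. q = 106/4 = 26.5.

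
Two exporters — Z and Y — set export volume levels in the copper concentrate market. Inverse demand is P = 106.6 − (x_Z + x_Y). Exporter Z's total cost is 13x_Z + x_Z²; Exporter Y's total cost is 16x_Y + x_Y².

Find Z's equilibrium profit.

Exporter Z's profit: π = x_Z(106.6 − (x_Z + x_Y)) − 13x_Z − x_Z².
∂π/∂x_Z = 93.6 − 4x_Z − x_Y = 0, so x_Z = 23.4 − 0.25x_Y.
By the same steps for Y: x_Y = 22.65 − 0.25x_Z.
Plugging x_Y into Z's best response: x_Z = 23.4 − 0.25(22.65 − 0.25x_Z) ⇒ 0.9375x_Z = 17.7375, so x_Z = 18.92.
Then x_Y = 22.65 − 0.25·18.92 = 17.92.
Price P = 106.6 − 36.84 = 69.76.
Z's profit: (69.76 − 13)·18.92 − (18.92)² = 715.9328.

715.9328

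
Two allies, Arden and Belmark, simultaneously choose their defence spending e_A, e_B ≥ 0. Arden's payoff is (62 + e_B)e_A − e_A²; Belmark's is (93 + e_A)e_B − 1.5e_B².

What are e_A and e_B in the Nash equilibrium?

55.8, 49.6

Expanding Arden's payoff: 62e_A + e_Be_A − e_A².
∂π/∂e_A = 62 + e_B − 2e_A = 0, so e_A = 31 + 0.5e_B.
Likewise for Belmark: e_B = 31 + (1/3)e_A.
Substituting the second reaction function into the first: e_A = 31 + 0.5(31 + (1/3)e_A), which gives (5/6)e_A = 46.5 ⇒ e_A = 55.8.
Then e_B = 31 + (1/3)·55.8 = 49.6.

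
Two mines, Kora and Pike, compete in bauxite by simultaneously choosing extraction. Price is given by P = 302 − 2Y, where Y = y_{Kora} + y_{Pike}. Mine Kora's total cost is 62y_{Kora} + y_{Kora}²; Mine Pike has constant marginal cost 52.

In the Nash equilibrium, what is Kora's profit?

Mine Kora's profit: π = y_{Kora}(302 − 2(y_{Kora} + y_{Pike})) − 62y_{Kora} − y_{Kora}².
∂π/∂y_{Kora} = 240 − 6y_{Kora} − 2y_{Pike} = 0, so y_{Kora} = 40 − (1/3)y_{Pike}.
For Pike: ∂π/∂y_{Pike} = 250 − 4y_{Pike} − 2y_{Kora} = 0 ⇒ y_{Pike} = 62.5 − 0.5y_{Kora}.
Plugging y_{Pike} into Kora's best response: y_{Kora} = 40 − (1/3)(62.5 − 0.5y_{Kora}) ⇒ (5/6)y_{Kora} = 115/6, so y_{Kora} = 23.
Then y_{Pike} = 62.5 − 0.5·23 = 51.
Price P = 302 − 2·74 = 154.
Kora's profit: (154 − 62)·23 − (23)² = 1587.

1587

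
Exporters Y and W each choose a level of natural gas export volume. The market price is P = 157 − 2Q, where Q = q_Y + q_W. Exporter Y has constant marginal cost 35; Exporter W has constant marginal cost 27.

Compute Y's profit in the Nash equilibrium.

722

Exporter Y's profit: π = q_Y(157 − 2(q_Y + q_W)) − 35q_Y.
∂π/∂q_Y = 122 − 4q_Y − 2q_W = 0, so q_Y = 30.5 − 0.5q_W.
By the same steps for W: q_W = 32.5 − 0.5q_Y.
Substituting the second reaction function into the first: q_Y = 30.5 − 0.5(32.5 − 0.5q_Y), which gives 0.75q_Y = 14.25 ⇒ q_Y = 19.
Then q_W = 32.5 − 0.5·19 = 23.
Price P = 157 − 2·42 = 73.
Y's profit: (73 − 35)·19 = 722.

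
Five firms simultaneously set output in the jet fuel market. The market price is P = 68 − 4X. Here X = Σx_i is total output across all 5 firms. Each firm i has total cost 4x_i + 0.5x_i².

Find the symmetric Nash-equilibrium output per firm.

A representative firm's profit is π_i = x_i(68 − 4X) − 4x_i − 0.5x_i², with X = x_i + Σ_{j≠i} x_j.
First-order condition: 64 − 9x_i − 4Σ_{j≠i} x_j = 0.
In a symmetric equilibrium every firm chooses the same x, so Σ_{j≠i} x_j = 4x. The condition becomes 64 − 25x = 0, giving x = 64/25 = 2.56.

2.56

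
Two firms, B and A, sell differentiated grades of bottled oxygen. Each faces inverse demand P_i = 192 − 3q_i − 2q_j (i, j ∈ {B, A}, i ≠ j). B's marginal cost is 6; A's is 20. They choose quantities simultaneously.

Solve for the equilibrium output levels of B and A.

24.125, 20.625

Firm B's profit: π = q_B(192 − 3q_B − 2q_A) − 6q_B.
∂π/∂q_B = 186 − 6q_B − 2q_A = 0 ⇒ q_B = 31 − (1/3)q_A.
Similarly q_A = 86/3 − (1/3)q_B.
Solving the two reaction functions simultaneously: (1 − (−1/3)(−1/3))q_B = 31 − (1/3)·(86/3), so (8/9)q_B = 193/9 and q_B = 24.125.
Then q_A = 86/3 − (1/3)·24.125 = 20.625.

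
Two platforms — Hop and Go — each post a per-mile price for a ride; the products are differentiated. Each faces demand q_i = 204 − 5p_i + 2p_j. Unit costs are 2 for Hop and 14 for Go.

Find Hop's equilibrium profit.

Hop's profit: π = (p_{Hop} − 2)(204 − 5p_{Hop} + 2p_{Go}).
∂π/∂p_{Hop} = 214 − 10p_{Hop} + 2p_{Go} = 0 ⇒ p_{Hop} = 21.4 + 0.2p_{Go}.
Similarly p_{Go} = 27.4 + 0.2p_{Hop}.
Plugging p_{Go} into Hop's best response: p_{Hop} = 21.4 + 0.2(27.4 + 0.2p_{Hop}) ⇒ 0.96p_{Hop} = 26.88, so p_{Hop} = 28.
Then p_{Go} = 27.4 + 0.2·28 = 33.
q_{Hop} = 204 − 5·28 + 2·33 = 130.
Profit = (28 − 2)·130 = 3380.

3380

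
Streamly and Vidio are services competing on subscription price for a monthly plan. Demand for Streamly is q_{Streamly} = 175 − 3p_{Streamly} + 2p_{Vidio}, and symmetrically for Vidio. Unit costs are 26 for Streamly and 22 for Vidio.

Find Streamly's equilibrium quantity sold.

Streamly's profit: π = (p_{Streamly} − 26)(175 − 3p_{Streamly} + 2p_{Vidio}).
∂π/∂p_{Streamly} = 253 − 6p_{Streamly} + 2p_{Vidio} = 0 ⇒ p_{Streamly} = 253/6 + (1/3)p_{Vidio}.
Similarly p_{Vidio} = 241/6 + (1/3)p_{Streamly}.
Substituting the second reaction function into the first: p_{Streamly} = 253/6 + (1/3)(241/6 + (1/3)p_{Streamly}), which gives (8/9)p_{Streamly} = 500/9 ⇒ p_{Streamly} = 62.5.
Then p_{Vidio} = 241/6 + (1/3)·62.5 = 61.
q_{Streamly} = 175 − 3·62.5 + 2·61 = 109.5.

109.5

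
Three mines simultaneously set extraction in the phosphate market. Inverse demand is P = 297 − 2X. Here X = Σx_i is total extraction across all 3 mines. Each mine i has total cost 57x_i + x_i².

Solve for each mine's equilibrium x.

A representative mine's profit is π_i = x_i(297 − 2X) − 57x_i − x_i², with X = x_i + Σ_{j≠i} x_j.
First-order condition: 240 − 6x_i − 2Σ_{j≠i} x_j = 0.
With identical mines, set every x_j = x: then 240 − 6x − 4x = 0, i.e. x = 240/10 = 24.

24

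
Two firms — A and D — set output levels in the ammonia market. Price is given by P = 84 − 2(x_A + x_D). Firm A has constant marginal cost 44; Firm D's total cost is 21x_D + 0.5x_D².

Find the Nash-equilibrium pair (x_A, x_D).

4.625, 10.75

Firm A's profit: π = x_A(84 − 2(x_A + x_D)) − 44x_A.
∂π/∂x_A = 40 − 4x_A − 2x_D = 0, so x_A = 10 − 0.5x_D.
For D: ∂π/∂x_D = 63 − 5x_D − 2x_A = 0 ⇒ x_D = 12.6 − 0.4x_A.
Solving the two reaction functions simultaneously: (1 − (−0.5)(−0.4))x_A = 10 − 0.5·12.6, so 0.8x_A = 3.7 and x_A = 4.625.
Then x_D = 12.6 − 0.4·4.625 = 10.75.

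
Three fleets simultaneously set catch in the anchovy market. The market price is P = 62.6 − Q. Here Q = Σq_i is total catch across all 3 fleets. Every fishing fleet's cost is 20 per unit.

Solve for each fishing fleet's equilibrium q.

A representative fishing fleet's profit is π_i = q_i(62.6 − Q) − 20q_i, with Q = q_i + Σ_{j≠i} q_j.
First-order condition: 42.6 − 2q_i − Σ_{j≠i} q_j = 0.
With identical fishing fleets, set every q_j = q: then 42.6 − 2q − 2q = 0, i.e. q = 42.6/4 = 10.65.

10.65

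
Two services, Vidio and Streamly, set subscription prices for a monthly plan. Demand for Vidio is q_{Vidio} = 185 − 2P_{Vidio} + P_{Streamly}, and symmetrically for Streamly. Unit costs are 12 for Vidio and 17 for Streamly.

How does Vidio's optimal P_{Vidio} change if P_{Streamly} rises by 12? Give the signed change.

3

Vidio's profit: π = (P_{Vidio} − 12)(185 − 2P_{Vidio} + P_{Streamly}).
∂π/∂P_{Vidio} = 209 − 4P_{Vidio} + P_{Streamly} = 0 ⇒ P_{Vidio} = 52.25 + 0.25P_{Streamly}.
The reaction-function slope is 0.25, so a 12-unit rise in P_{Streamly} moves P_{Vidio} by 0.25 × 12 = 3. Vidio's best response rises — the actions are strategic complements.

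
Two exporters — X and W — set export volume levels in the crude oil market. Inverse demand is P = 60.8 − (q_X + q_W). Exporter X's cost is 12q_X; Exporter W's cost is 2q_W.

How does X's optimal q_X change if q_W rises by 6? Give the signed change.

Exporter X's profit: π = q_X(60.8 − (q_X + q_W)) − 12q_X.
∂π/∂q_X = 48.8 − 2q_X − q_W = 0, so q_X = 24.4 − 0.5q_W.
The reaction-function slope is −0.5, so a 6-unit rise in q_W moves q_X by −0.5 × 6 = −3. X's best response falls — the actions are strategic substitutes.

-3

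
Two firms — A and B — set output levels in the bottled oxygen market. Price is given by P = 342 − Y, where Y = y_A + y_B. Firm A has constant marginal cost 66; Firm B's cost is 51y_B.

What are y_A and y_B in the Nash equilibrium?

Firm A's profit: π = y_A(342 − (y_A + y_B)) − 66y_A.
∂π/∂y_A = 276 − 2y_A − y_B = 0, so y_A = 138 − 0.5y_B.
By the same steps for B: y_B = 145.5 − 0.5y_A.
Solving the two reaction functions simultaneously: (1 − (−0.5)(−0.5))y_A = 138 − 0.5·145.5, so 0.75y_A = 65.25 and y_A = 87.
Then y_B = 145.5 − 0.5·87 = 102.

87, 102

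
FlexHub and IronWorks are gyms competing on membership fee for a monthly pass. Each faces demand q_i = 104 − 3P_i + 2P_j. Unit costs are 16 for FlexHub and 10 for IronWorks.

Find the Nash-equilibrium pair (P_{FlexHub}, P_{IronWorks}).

FlexHub's profit: π = (P_{FlexHub} − 16)(104 − 3P_{FlexHub} + 2P_{IronWorks}).
∂π/∂P_{FlexHub} = 152 − 6P_{FlexHub} + 2P_{IronWorks} = 0 ⇒ P_{FlexHub} = 76/3 + (1/3)P_{IronWorks}.
Similarly P_{IronWorks} = 67/3 + (1/3)P_{FlexHub}.
Solving the two reaction functions simultaneously: (1 − (1/3)(1/3))P_{FlexHub} = 76/3 + (1/3)·(67/3), so (8/9)P_{FlexHub} = 295/9 and P_{FlexHub} = 36.875.
Then P_{IronWorks} = 67/3 + (1/3)·36.875 = 34.625.

36.875, 34.625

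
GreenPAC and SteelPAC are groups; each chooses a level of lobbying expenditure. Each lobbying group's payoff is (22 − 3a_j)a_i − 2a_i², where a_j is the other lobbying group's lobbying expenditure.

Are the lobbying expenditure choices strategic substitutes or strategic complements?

strategic substitutes

GreenPAC's payoff is (22 − 3a_S)a_G − 2a_G².
∂π/∂a_G = 22 − 3a_S − 4a_G = 0, so a_G = 5.5 − 0.75a_S.
The best-response slope da_G/da_S = −0.75 < 0: the reaction function is downward-sloping, so the choices are strategic substitutes.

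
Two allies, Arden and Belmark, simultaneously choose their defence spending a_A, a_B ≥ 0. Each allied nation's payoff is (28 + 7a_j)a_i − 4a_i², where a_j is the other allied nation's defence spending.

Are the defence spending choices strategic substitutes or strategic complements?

Arden's payoff is (28 + 7a_B)a_A − 4a_A².
∂π/∂a_A = 28 + 7a_B − 8a_A = 0, so a_A = 3.5 + 0.875a_B.
The best-response slope da_A/da_B = 0.875 > 0: the reaction function is upward-sloping, so the choices are strategic complements.

strategic complements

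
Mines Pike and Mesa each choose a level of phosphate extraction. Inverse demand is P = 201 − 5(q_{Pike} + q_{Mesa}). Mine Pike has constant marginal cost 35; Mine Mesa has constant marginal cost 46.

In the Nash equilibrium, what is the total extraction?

Mine Pike's profit: π = q_{Pike}(201 − 5(q_{Pike} + q_{Mesa})) − 35q_{Pike}.
∂π/∂q_{Pike} = 166 − 10q_{Pike} − 5q_{Mesa} = 0, so q_{Pike} = 16.6 − 0.5q_{Mesa}.
By the same steps for Mesa: q_{Mesa} = 15.5 − 0.5q_{Pike}.
Substituting the second reaction function into the first: q_{Pike} = 16.6 − 0.5(15.5 − 0.5q_{Pike}), which gives 0.75q_{Pike} = 8.85 ⇒ q_{Pike} = 11.8.
Then q_{Mesa} = 15.5 − 0.5·11.8 = 9.6.
Total extraction: 11.8 + 9.6 = 21.4.

21.4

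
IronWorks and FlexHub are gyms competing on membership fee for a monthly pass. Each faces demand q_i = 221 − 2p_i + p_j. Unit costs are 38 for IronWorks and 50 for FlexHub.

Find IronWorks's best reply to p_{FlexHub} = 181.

IronWorks's profit: π = (p_{IronWorks} − 38)(221 − 2p_{IronWorks} + p_{FlexHub}).
∂π/∂p_{IronWorks} = 297 − 4p_{IronWorks} + p_{FlexHub} = 0 ⇒ p_{IronWorks} = 74.25 + 0.25p_{FlexHub}.
At p_{FlexHub} = 181: p_{IronWorks} = 74.25 + 0.25·181 = 119.5.

119.5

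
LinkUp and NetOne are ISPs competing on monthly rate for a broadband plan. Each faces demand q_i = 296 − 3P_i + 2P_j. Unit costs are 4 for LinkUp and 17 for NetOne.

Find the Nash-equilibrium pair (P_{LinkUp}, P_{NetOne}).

79.4375, 84.3125

LinkUp's profit: π = (P_{LinkUp} − 4)(296 − 3P_{LinkUp} + 2P_{NetOne}).
∂π/∂P_{LinkUp} = 308 − 6P_{LinkUp} + 2P_{NetOne} = 0 ⇒ P_{LinkUp} = 154/3 + (1/3)P_{NetOne}.
Similarly P_{NetOne} = 347/6 + (1/3)P_{LinkUp}.
Plugging P_{NetOne} into LinkUp's best response: P_{LinkUp} = 154/3 + (1/3)(347/6 + (1/3)P_{LinkUp}) ⇒ (8/9)P_{LinkUp} = 1271/18, so P_{LinkUp} = 79.4375.
Then P_{NetOne} = 347/6 + (1/3)·79.4375 = 84.3125.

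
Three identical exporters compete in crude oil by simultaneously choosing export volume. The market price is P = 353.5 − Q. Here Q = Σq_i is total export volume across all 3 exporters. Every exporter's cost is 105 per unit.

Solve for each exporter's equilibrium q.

62.125

A representative exporter's profit is π_i = q_i(353.5 − Q) − 105q_i, with Q = q_i + Σ_{j≠i} q_j.
First-order condition: 248.5 − 2q_i − Σ_{j≠i} q_j = 0.
Imposing symmetry (q_j = q for all j) turns Σ_{j≠i} q_j into 2q, so 248.5 = 4q and q = 62.125.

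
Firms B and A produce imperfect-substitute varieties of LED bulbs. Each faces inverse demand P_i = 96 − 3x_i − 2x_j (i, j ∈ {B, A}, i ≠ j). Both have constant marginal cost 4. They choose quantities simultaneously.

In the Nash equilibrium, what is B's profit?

396.75

Firm B's profit: π = x_B(96 − 3x_B − 2x_A) − 4x_B.
∂π/∂x_B = 92 − 6x_B − 2x_A = 0 ⇒ x_B = 46/3 − (1/3)x_A.
The game is symmetric, so in equilibrium x_A = x_B: the reaction function gives (4/3)x_B = 46/3, hence x_B = 11.5.
P_B = 96 − 3·11.5 − 2·11.5 = 38.5.
Profit = (38.5 − 4)·11.5 = 396.75.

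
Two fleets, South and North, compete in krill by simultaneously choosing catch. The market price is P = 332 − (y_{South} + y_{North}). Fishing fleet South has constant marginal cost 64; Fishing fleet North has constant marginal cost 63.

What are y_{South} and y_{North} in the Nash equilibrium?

Fishing fleet South's profit: π = y_{South}(332 − (y_{South} + y_{North})) − 64y_{South}.
∂π/∂y_{South} = 268 − 2y_{South} − y_{North} = 0, so y_{South} = 134 − 0.5y_{North}.
By the same steps for North: y_{North} = 134.5 − 0.5y_{South}.
Substituting the second reaction function into the first: y_{South} = 134 − 0.5(134.5 − 0.5y_{South}), which gives 0.75y_{South} = 66.75 ⇒ y_{South} = 89.
Then y_{North} = 134.5 − 0.5·89 = 90.

89, 90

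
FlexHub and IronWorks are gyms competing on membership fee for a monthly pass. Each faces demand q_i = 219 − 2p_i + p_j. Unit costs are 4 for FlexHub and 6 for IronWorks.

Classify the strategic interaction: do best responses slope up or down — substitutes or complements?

FlexHub's profit: π = (p_{FlexHub} − 4)(219 − 2p_{FlexHub} + p_{IronWorks}).
∂π/∂p_{FlexHub} = 227 − 4p_{FlexHub} + p_{IronWorks} = 0 ⇒ p_{FlexHub} = 56.75 + 0.25p_{IronWorks}.
The best-response slope dp_{FlexHub}/dp_{IronWorks} = 0.25 > 0: the reaction function is upward-sloping, so the choices are strategic complements.

strategic complements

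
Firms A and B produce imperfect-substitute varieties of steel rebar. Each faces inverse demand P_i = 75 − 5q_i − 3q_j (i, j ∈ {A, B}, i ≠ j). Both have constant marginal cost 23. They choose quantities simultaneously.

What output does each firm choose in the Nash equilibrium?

Firm A's profit: π = q_A(75 − 5q_A − 3q_B) − 23q_A.
∂π/∂q_A = 52 − 10q_A − 3q_B = 0 ⇒ q_A = 5.2 − 0.3q_B.
Setting q_A = q_B in the reaction function: q_A = 5.2 − 0.3q_A, so q_A = 5.2 / 1.3 = 4.

4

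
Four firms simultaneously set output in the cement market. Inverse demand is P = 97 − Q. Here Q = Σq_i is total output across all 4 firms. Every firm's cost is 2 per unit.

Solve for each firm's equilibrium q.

A representative firm's profit is π_i = q_i(97 − Q) − 2q_i, with Q = q_i + Σ_{j≠i} q_j.
First-order condition: 95 − 2q_i − Σ_{j≠i} q_j = 0.
In a symmetric equilibrium every firm chooses the same q, so Σ_{j≠i} q_j = 3q. The condition becomes 95 − 5q = 0, giving q = 95/5 = 19.

19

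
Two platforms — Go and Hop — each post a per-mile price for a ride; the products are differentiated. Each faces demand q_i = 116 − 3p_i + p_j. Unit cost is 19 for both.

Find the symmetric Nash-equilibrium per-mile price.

34.6

Go's profit: π = (p_{Go} − 19)(116 − 3p_{Go} + p_{Hop}).
∂π/∂p_{Go} = 173 − 6p_{Go} + p_{Hop} = 0 ⇒ p_{Go} = 173/6 + (1/6)p_{Hop}.
By symmetry p_{Hop} = p_{Go}; substituting into the reaction function, (5/6)p_{Go} = 173/6 and p_{Go} = 34.6.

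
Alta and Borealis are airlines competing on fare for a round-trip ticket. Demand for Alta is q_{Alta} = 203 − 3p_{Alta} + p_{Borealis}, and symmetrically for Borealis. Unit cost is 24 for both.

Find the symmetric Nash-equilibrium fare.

55

Alta's profit: π = (p_{Alta} − 24)(203 − 3p_{Alta} + p_{Borealis}).
∂π/∂p_{Alta} = 275 − 6p_{Alta} + p_{Borealis} = 0 ⇒ p_{Alta} = 275/6 + (1/6)p_{Borealis}.
The game is symmetric, so in equilibrium p_{Borealis} = p_{Alta}: the reaction function gives (5/6)p_{Alta} = 275/6, hence p_{Alta} = 55.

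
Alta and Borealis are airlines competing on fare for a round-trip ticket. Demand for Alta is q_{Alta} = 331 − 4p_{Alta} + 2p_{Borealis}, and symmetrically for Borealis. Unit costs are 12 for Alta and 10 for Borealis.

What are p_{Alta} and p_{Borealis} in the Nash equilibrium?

Alta's profit: π = (p_{Alta} − 12)(331 − 4p_{Alta} + 2p_{Borealis}).
∂π/∂p_{Alta} = 379 − 8p_{Alta} + 2p_{Borealis} = 0 ⇒ p_{Alta} = 47.375 + 0.25p_{Borealis}.
Similarly p_{Borealis} = 46.375 + 0.25p_{Alta}.
Substituting the second reaction function into the first: p_{Alta} = 47.375 + 0.25(46.375 + 0.25p_{Alta}), which gives 0.9375p_{Alta} = 1887/32 ⇒ p_{Alta} = 62.9.
Then p_{Borealis} = 46.375 + 0.25·62.9 = 62.1.

62.9, 62.1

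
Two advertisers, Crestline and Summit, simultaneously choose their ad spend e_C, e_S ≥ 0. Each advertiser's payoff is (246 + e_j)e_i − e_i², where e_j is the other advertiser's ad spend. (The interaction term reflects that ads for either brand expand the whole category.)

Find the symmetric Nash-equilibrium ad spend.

Crestline's payoff is (246 + e_S)e_C − e_C².
∂π/∂e_C = 246 + e_S − 2e_C = 0, so e_C = 123 + 0.5e_S.
By symmetry e_S = e_C; substituting into the reaction function, 0.5e_C = 123 and e_C = 246.

246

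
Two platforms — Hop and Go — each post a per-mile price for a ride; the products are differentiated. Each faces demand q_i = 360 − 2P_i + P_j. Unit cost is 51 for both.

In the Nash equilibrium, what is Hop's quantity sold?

Hop's profit: π = (P_{Hop} − 51)(360 − 2P_{Hop} + P_{Go}).
∂π/∂P_{Hop} = 462 − 4P_{Hop} + P_{Go} = 0 ⇒ P_{Hop} = 115.5 + 0.25P_{Go}.
The game is symmetric, so in equilibrium P_{Go} = P_{Hop}: the reaction function gives 0.75P_{Hop} = 115.5, hence P_{Hop} = 154.
q_{Hop} = 360 − 2·154 + 154 = 206.

206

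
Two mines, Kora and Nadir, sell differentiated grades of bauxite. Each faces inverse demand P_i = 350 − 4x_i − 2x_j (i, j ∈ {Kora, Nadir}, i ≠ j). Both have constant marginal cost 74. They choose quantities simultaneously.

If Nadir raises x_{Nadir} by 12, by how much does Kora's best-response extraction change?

-3

Mine Kora's profit: π = x_{Kora}(350 − 4x_{Kora} − 2x_{Nadir}) − 74x_{Kora}.
∂π/∂x_{Kora} = 276 − 8x_{Kora} − 2x_{Nadir} = 0 ⇒ x_{Kora} = 34.5 − 0.25x_{Nadir}.
The reaction-function slope is −0.25, so a 12-unit rise in x_{Nadir} moves x_{Kora} by −0.25 × 12 = −3. Kora's best response falls — the actions are strategic substitutes.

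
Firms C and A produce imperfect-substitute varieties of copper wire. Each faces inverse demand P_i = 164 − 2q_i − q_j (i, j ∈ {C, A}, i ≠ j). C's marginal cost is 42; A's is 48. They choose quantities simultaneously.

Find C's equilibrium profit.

Firm C's profit: π = q_C(164 − 2q_C − q_A) − 42q_C.
∂π/∂q_C = 122 − 4q_C − q_A = 0 ⇒ q_C = 30.5 − 0.25q_A.
Similarly q_A = 29 − 0.25q_C.
Solving the two reaction functions simultaneously: (1 − (−0.25)(−0.25))q_C = 30.5 − 0.25·29, so 0.9375q_C = 23.25 and q_C = 24.8.
Then q_A = 29 − 0.25·24.8 = 22.8.
P_C = 164 − 2·24.8 − 22.8 = 91.6.
Profit = (91.6 − 42)·24.8 = 1230.08.

1230.08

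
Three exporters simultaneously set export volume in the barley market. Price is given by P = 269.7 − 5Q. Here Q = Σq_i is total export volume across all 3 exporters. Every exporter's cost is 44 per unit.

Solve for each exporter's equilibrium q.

11.285

A representative exporter's profit is π_i = q_i(269.7 − 5Q) − 44q_i, with Q = q_i + Σ_{j≠i} q_j.
First-order condition: 225.7 − 10q_i − 5Σ_{j≠i} q_j = 0.
With identical exporters, set every q_j = q: then 225.7 − 10q − 10q = 0, i.e. q = 225.7/20 = 11.285.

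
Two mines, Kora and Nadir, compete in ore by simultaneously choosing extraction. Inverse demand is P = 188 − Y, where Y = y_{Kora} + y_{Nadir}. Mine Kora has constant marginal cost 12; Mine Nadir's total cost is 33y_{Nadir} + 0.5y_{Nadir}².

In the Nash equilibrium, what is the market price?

Mine Kora's profit: π = y_{Kora}(188 − (y_{Kora} + y_{Nadir})) − 12y_{Kora}.
∂π/∂y_{Kora} = 176 − 2y_{Kora} − y_{Nadir} = 0, so y_{Kora} = 88 − 0.5y_{Nadir}.
For Nadir: ∂π/∂y_{Nadir} = 155 − 3y_{Nadir} − y_{Kora} = 0 ⇒ y_{Nadir} = 155/3 − (1/3)y_{Kora}.
Substituting the second reaction function into the first: y_{Kora} = 88 − 0.5(155/3 − (1/3)y_{Kora}), which gives (5/6)y_{Kora} = 373/6 ⇒ y_{Kora} = 74.6.
Then y_{Nadir} = 155/3 − (1/3)·74.6 = 26.8.
Equilibrium price: P = 188 − 101.4 = 86.6.

86.6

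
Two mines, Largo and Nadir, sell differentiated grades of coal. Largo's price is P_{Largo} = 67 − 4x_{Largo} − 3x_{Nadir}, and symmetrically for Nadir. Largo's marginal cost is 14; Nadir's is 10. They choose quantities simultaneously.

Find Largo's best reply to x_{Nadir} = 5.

4.75

Mine Largo's profit: π = x_{Largo}(67 − 4x_{Largo} − 3x_{Nadir}) − 14x_{Largo}.
∂π/∂x_{Largo} = 53 − 8x_{Largo} − 3x_{Nadir} = 0 ⇒ x_{Largo} = 6.625 − 0.375x_{Nadir}.
At x_{Nadir} = 5: x_{Largo} = 6.625 − 0.375·5 = 4.75.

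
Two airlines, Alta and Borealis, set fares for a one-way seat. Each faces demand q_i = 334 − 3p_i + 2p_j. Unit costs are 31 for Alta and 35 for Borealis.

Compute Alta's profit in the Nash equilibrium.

17556.75

Alta's profit: π = (p_{Alta} − 31)(334 − 3p_{Alta} + 2p_{Borealis}).
∂π/∂p_{Alta} = 427 − 6p_{Alta} + 2p_{Borealis} = 0 ⇒ p_{Alta} = 427/6 + (1/3)p_{Borealis}.
Similarly p_{Borealis} = 439/6 + (1/3)p_{Alta}.
Plugging p_{Borealis} into Alta's best response: p_{Alta} = 427/6 + (1/3)(439/6 + (1/3)p_{Alta}) ⇒ (8/9)p_{Alta} = 860/9, so p_{Alta} = 107.5.
Then p_{Borealis} = 439/6 + (1/3)·107.5 = 109.
q_{Alta} = 334 − 3·107.5 + 2·109 = 229.5.
Profit = (107.5 − 31)·229.5 = 17556.75.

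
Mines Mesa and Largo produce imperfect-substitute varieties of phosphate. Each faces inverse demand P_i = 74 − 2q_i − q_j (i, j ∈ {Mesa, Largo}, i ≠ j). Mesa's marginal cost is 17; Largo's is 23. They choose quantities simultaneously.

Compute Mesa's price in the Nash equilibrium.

Mine Mesa's profit: π = q_{Mesa}(74 − 2q_{Mesa} − q_{Largo}) − 17q_{Mesa}.
∂π/∂q_{Mesa} = 57 − 4q_{Mesa} − q_{Largo} = 0 ⇒ q_{Mesa} = 14.25 − 0.25q_{Largo}.
Similarly q_{Largo} = 12.75 − 0.25q_{Mesa}.
Solving the two reaction functions simultaneously: (1 − (−0.25)(−0.25))q_{Mesa} = 14.25 − 0.25·12.75, so 0.9375q_{Mesa} = 11.0625 and q_{Mesa} = 11.8.
Then q_{Largo} = 12.75 − 0.25·11.8 = 9.8.
P_{Mesa} = 74 − 2·11.8 − 9.8 = 40.6.

40.6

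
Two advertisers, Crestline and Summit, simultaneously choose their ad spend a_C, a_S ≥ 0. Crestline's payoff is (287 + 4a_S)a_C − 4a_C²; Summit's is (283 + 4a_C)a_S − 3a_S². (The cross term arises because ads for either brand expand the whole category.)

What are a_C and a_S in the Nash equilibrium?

Expanding Crestline's payoff: 287a_C + 4a_Sa_C − 4a_C².
∂π/∂a_C = 287 + 4a_S − 8a_C = 0, so a_C = 35.875 + 0.5a_S.
Likewise for Summit: a_S = 283/6 + (2/3)a_C.
Solving the two reaction functions simultaneously: (1 − (0.5)(2/3))a_C = 35.875 + 0.5·(283/6), so (2/3)a_C = 1427/24 and a_C = 89.1875.
Then a_S = 283/6 + (2/3)·89.1875 = 106.625.

89.1875, 106.625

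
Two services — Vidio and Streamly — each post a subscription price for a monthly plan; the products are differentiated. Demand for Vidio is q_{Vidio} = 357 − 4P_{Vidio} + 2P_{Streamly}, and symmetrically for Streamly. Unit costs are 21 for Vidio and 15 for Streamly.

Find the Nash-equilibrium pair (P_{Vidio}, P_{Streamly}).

Vidio's profit: π = (P_{Vidio} − 21)(357 − 4P_{Vidio} + 2P_{Streamly}).
∂π/∂P_{Vidio} = 441 − 8P_{Vidio} + 2P_{Streamly} = 0 ⇒ P_{Vidio} = 55.125 + 0.25P_{Streamly}.
Similarly P_{Streamly} = 52.125 + 0.25P_{Vidio}.
Substituting the second reaction function into the first: P_{Vidio} = 55.125 + 0.25(52.125 + 0.25P_{Vidio}), which gives 0.9375P_{Vidio} = 2181/32 ⇒ P_{Vidio} = 72.7.
Then P_{Streamly} = 52.125 + 0.25·72.7 = 70.3.

72.7, 70.3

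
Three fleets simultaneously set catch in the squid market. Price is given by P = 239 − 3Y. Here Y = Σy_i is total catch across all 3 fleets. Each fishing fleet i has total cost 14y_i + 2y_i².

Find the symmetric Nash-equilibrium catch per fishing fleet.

14.0625

A representative fishing fleet's profit is π_i = y_i(239 − 3Y) − 14y_i − 2y_i², with Y = y_i + Σ_{j≠i} y_j.
First-order condition: 225 − 10y_i − 3Σ_{j≠i} y_j = 0.
With identical fishing fleets, set every y_j = y: then 225 − 10y − 6y = 0, i.e. y = 225/16 = 14.0625.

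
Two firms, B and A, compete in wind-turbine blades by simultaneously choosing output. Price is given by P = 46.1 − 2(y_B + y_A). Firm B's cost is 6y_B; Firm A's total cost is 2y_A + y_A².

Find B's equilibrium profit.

116.1288

Firm B's profit: π = y_B(46.1 − 2(y_B + y_A)) − 6y_B.
∂π/∂y_B = 40.1 − 4y_B − 2y_A = 0, so y_B = 10.025 − 0.5y_A.
For A: ∂π/∂y_A = 44.1 − 6y_A − 2y_B = 0 ⇒ y_A = 7.35 − (1/3)y_B.
Plugging y_A into B's best response: y_B = 10.025 − 0.5(7.35 − (1/3)y_B) ⇒ (5/6)y_B = 6.35, so y_B = 7.62.
Then y_A = 7.35 − (1/3)·7.62 = 4.81.
Price P = 46.1 − 2·12.43 = 21.24.
B's profit: (21.24 − 6)·7.62 = 116.1288.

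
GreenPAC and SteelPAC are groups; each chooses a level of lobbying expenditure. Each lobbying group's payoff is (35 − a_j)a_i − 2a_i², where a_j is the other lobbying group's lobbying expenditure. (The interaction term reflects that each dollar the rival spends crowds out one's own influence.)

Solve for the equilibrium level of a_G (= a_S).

7

GreenPAC's payoff is (35 − a_S)a_G − 2a_G².
∂π/∂a_G = 35 − a_S − 4a_G = 0, so a_G = 8.75 − 0.25a_S.
Setting a_G = a_S in the reaction function: a_G = 8.75 − 0.25a_G, so a_G = 8.75 / 1.25 = 7.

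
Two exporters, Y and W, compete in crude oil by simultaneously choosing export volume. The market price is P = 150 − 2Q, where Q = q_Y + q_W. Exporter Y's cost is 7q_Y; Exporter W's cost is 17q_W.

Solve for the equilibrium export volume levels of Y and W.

25.5, 20.5

Exporter Y's profit: π = q_Y(150 − 2(q_Y + q_W)) − 7q_Y.
∂π/∂q_Y = 143 − 4q_Y − 2q_W = 0, so q_Y = 35.75 − 0.5q_W.
By the same steps for W: q_W = 33.25 − 0.5q_Y.
Substituting the second reaction function into the first: q_Y = 35.75 − 0.5(33.25 − 0.5q_Y), which gives 0.75q_Y = 19.125 ⇒ q_Y = 25.5.
Then q_W = 33.25 − 0.5·25.5 = 20.5.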